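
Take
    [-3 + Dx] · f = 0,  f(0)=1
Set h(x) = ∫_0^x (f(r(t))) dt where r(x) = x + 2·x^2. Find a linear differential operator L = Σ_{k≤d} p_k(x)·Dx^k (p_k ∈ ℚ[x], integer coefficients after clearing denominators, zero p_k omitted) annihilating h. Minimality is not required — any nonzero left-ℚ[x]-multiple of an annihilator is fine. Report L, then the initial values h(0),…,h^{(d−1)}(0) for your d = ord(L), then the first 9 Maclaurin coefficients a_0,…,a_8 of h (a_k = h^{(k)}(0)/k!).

f: a_k = 1, 3, 9/2, 9/2, 27/8, 81/40, 81/80, 243/560, 729/4480, …
L₀ from L_f via x↦r, Dx↦r'^{-1}Dx.
h=∫h₀ ⇒ L = L₀·Dx.
L = (-3 - 12·x)·Dx + Dx^2  (order 2).
h: a_k = 0, 1, 3/2, 7/2, 45/8, 387/40, 1107/80, 11061/560, 112887/4480, …
ICs: h(0) = 0, h′(0) = 1.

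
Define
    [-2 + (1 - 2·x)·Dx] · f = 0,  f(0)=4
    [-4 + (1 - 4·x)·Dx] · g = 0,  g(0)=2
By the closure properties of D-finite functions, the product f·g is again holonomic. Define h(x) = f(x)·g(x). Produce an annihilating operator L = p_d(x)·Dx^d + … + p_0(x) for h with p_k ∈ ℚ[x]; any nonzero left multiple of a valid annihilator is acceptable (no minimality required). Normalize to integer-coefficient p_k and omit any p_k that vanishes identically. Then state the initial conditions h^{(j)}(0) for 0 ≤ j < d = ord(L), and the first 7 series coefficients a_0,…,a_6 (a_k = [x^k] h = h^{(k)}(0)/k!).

L = (-6 + 16·x) + (1 - 6·x + 8·x^2)·Dx  (order 1).
h: a_k = 8, 48, 224, 960, 3968, 16128, 65024, …
ICs: h(0) = 8.

f: a_k = 4, 8, 16, 32, 64, 128, 256, …
g: a_k = 2, 8, 32, 128, 512, 2048, 8192, …
f·g: L₀ = L_f ⊗_s L_g, ord ≤ 1·1.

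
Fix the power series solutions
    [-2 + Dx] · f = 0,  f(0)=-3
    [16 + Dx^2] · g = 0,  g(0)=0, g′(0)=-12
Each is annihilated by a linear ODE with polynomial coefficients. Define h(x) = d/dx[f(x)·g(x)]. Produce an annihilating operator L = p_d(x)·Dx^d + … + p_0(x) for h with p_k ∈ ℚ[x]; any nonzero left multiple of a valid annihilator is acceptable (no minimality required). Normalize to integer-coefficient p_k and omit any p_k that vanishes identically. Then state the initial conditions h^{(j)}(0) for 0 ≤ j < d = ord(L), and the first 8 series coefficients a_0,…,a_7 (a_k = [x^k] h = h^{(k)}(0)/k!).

f: a_k = -3, -6, -6, -4, -2, -4/5, -4/15, -8/105, …
g: a_k = 0, -12, 0, 32, 0, -128/5, 0, 1024/105, …
f·g: L₀ = L_f ⊗_s L_g, ord ≤ 1·2.
h₀' ⇒ L via d/dx closure of L₀.
L = 20 - 4·Dx + Dx^2  (order 2).
h: a_k = 36, 144, -72, -576, -456, 1056/5, 2224/5, 768/5, …
ICs: h(0) = 36, h′(0) = 144.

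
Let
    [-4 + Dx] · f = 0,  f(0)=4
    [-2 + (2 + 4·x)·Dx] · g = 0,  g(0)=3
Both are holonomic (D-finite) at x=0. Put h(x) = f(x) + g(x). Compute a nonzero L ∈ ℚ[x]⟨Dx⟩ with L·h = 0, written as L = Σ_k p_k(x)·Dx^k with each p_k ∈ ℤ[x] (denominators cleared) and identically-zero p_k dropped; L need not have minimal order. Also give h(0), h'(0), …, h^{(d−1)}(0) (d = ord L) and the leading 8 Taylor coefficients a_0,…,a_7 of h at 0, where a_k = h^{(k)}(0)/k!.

L = (20 + 32·x) + (-17 - 64·x - 64·x^2)·Dx + (3 + 14·x + 16·x^2)·Dx^2  (order 2).
h: a_k = 7, 19, 61/2, 265/6, 979/24, 4411/120, 13549/720, 96721/5040, …
ICs: h(0) = 7, h′(0) = 19.

f: a_k = 4, 16, 32, 128/3, 128/3, 512/15, 1024/45, 4096/315, …
g: a_k = 3, 3, -3/2, 3/2, -15/8, 21/8, -63/16, 99/16, …
h₀=f+g: left-lcm gives L₀, ord ≤ 2.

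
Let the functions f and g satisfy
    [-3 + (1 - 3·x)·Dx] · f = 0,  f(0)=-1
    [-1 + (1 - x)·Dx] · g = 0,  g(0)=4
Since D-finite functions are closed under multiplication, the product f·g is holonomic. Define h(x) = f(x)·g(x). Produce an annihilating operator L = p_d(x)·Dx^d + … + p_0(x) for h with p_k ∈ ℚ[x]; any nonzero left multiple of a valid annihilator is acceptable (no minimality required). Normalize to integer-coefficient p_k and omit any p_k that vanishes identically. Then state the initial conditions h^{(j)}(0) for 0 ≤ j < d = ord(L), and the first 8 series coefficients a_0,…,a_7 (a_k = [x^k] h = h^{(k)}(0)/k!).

f: a_k = -1, -3, -9, -27, -81, -243, -729, -2187, …
g: a_k = 4, 4, 4, 4, 4, 4, 4, 4, …
L₀ := L_f ⊗_s L_g (sym. prod.), ord ≤ 1.
L = (-4 + 6·x) + (1 - 4·x + 3·x^2)·Dx  (order 1).
h: a_k = -4, -16, -52, -160, -484, -1456, -4372, -13120, …
ICs: h(0) = -4.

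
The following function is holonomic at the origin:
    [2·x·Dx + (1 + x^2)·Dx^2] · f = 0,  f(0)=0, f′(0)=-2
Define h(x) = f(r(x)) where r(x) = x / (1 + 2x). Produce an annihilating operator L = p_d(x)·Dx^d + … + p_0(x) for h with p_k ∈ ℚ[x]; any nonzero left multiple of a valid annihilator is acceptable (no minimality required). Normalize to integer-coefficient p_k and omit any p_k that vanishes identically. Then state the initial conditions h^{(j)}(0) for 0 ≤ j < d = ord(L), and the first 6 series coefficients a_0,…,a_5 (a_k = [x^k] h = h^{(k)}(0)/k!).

f: a_k = 0, -2, 0, 2/3, 0, -2/5, …
L₀ from L_f via x↦r, Dx↦r'^{-1}Dx.
L = (4 + 10·x)·Dx + (1 + 4·x + 5·x^2)·Dx^2  (order 2).
h: a_k = 0, -2, 4, -22/3, 12, -82/5, …
ICs: h(0) = 0, h′(0) = -2.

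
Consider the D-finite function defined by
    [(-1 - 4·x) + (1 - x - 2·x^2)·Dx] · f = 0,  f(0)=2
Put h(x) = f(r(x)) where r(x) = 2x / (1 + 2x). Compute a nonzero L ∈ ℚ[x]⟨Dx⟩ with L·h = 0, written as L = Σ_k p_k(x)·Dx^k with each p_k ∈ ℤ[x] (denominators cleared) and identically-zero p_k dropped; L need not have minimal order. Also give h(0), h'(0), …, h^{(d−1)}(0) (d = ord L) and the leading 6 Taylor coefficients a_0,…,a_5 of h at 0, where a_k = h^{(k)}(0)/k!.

L = (2 + 20·x) + (-1 - 4·x + 4·x^2 + 16·x^3)·Dx  (order 1).
h: a_k = 2, 4, 16, 0, 128, -256, …
ICs: h(0) = 2.

f: a_k = 2, 2, 6, 10, 22, 42, …
h₀=f(r): pull back L_f along r ⇒ L₀.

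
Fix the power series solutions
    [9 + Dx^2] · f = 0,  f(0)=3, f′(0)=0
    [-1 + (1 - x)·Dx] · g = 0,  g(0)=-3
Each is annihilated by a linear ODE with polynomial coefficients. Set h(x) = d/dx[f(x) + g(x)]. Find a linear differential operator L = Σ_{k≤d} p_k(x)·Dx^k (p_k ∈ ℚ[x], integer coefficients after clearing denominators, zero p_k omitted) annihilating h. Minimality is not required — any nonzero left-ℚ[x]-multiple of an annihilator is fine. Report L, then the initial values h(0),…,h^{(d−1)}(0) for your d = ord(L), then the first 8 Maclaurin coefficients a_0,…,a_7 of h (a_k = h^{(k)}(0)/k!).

L = (126 - 108·x + 54·x^2) + (-45 + 99·x - 81·x^2 + 27·x^3)·Dx + (14 - 12·x + 6·x^2)·Dx^2 + (-5 + 11·x - 9·x^2 + 3·x^3)·Dx^3  (order 3).
h: a_k = -3, -33, -9, 57/2, -15, -1449/40, -21, -11253/560, …
ICs: h(0) = -3, h′(0) = -33, h′′(0) = -18.

f: a_k = 3, 0, -27/2, 0, 81/8, 0, -243/80, 0, …
g: a_k = -3, -3, -3, -3, -3, -3, -3, -3, …
Weyl lclm of L_f,L_g ⇒ L₀ (ord ≤ 3).
Derive L from L₀ (diff closure).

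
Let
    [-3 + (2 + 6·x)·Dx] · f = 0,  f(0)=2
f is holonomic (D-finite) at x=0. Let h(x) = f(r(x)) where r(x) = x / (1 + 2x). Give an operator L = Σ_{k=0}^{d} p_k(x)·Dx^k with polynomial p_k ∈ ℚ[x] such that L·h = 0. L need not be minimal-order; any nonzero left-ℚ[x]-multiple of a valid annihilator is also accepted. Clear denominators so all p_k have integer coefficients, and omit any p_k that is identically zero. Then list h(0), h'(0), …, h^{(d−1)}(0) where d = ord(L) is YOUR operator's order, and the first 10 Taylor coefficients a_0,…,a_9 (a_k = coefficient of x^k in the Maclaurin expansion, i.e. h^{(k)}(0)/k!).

f: a_k = 2, 3, -9/4, 27/8, -405/64, 1701/128, -15309/512, 72171/1024, -2814669/16384, 14073345/32768, …
Change of var in L_f (x↦r) gives L₀.
L = -3 + (2 + 14·x + 20·x^2)·Dx  (order 1).
h: a_k = 2, 3, -33/4, 195/8, -4965/64, 33909/128, -492501/512, 3761283/1024, -239121645/16384, 1959887265/32768, …
ICs: h(0) = 2.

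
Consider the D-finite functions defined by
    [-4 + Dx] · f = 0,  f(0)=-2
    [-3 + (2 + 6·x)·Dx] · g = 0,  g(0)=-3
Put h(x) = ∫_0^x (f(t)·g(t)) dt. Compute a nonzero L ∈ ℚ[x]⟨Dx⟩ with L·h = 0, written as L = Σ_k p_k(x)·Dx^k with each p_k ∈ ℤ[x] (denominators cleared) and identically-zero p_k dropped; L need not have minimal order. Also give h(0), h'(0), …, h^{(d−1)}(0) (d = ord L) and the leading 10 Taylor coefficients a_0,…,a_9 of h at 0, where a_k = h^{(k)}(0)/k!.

L = (-11 - 24·x)·Dx + (2 + 6·x)·Dx^2  (order 2).
h: a_k = 0, 6, 33/2, 103/4, 953/32, 8161/320, 76883/3840, 497863/53760, 9695729/860160, -133285631/15482880, …
ICs: h(0) = 0, h′(0) = 6.

f: a_k = -2, -8, -16, -64/3, -64/3, -256/15, -512/45, -2048/315, -1024/315, -4096/2835, …
g: a_k = -3, -9/2, 27/8, -81/16, 1215/128, -5103/256, 45927/1024, -216513/2048, 8444007/32768, -42220035/65536, …
Product ⇒ symmetric product L₀, ord ≤ 1.
Integrate: L := L₀·Dx.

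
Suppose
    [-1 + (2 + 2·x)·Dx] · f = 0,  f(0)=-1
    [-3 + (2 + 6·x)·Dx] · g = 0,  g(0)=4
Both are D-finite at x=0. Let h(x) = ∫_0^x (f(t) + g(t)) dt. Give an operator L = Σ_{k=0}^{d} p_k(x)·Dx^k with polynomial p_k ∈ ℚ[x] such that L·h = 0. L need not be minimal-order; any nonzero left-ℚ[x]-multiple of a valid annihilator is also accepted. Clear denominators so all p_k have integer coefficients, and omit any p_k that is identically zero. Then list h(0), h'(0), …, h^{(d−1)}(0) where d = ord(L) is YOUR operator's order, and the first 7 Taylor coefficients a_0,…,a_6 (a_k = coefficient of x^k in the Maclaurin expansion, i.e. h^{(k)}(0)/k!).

f: a_k = -1, -1/2, 1/8, -1/16, 5/128, -7/256, 21/1024, …
g: a_k = 4, 6, -9/2, 27/4, -405/32, 1701/64, -15309/256, …
L₀ := lclm(L_f,L_g); ord L₀ ≤ 1+1.
∫: right-multiply L₀ by Dx.
L = -3·Dx + (8 + 12·x)·Dx^2 + (4 + 16·x + 12·x^2)·Dx^3  (order 3).
h: a_k = 0, 3, 11/4, -35/24, 107/64, -323/128, 6797/1536, …
ICs: h(0) = 0, h′(0) = 3, h′′(0) = 11/2.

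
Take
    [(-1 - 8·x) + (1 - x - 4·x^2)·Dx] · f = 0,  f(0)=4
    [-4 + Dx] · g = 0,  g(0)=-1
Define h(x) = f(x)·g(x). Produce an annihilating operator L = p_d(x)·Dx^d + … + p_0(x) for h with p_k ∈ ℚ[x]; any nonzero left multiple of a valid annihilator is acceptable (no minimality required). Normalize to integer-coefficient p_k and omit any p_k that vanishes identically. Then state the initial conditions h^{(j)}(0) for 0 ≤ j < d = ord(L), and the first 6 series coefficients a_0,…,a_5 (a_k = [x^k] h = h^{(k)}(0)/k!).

L = (5 + 4·x - 16·x^2) + (-1 + x + 4·x^2)·Dx  (order 1).
h: a_k = -4, -20, -68, -572/3, -1516/3, -19532/15, …
ICs: h(0) = -4.

f: a_k = 4, 4, 20, 36, 116, 260, …
g: a_k = -1, -4, -8, -32/3, -32/3, -128/15, …
L₀ := L_f ⊗_s L_g (sym. prod.), ord ≤ 1.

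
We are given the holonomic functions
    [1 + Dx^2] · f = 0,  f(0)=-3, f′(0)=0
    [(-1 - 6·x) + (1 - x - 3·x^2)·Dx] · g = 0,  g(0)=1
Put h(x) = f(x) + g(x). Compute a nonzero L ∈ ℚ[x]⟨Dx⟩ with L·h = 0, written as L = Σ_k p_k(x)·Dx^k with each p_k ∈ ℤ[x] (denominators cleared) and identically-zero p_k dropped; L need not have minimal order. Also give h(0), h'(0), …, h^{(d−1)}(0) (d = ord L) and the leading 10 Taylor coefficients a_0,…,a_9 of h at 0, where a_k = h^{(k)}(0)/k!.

f: a_k = -3, 0, 3/2, 0, -1/8, 0, 1/240, 0, -1/13440, 0, …
g: a_k = 1, 1, 4, 7, 19, 40, 97, 217, 508, 1159, …
Weyl lclm of L_f,L_g ⇒ L₀ (ord ≤ 3).
L = (-43 - 292·x - 307·x^2 - 624·x^3 - 45·x^4 - 54·x^5) + (9 + 7·x + 6·x^2 - 91·x^3 - 144·x^4 - 27·x^5 - 27·x^6)·Dx + (-43 - 292·x - 307·x^2 - 624·x^3 - 45·x^4 - 54·x^5)·Dx^2 + (9 + 7·x + 6·x^2 - 91·x^3 - 144·x^4 - 27·x^5 - 27·x^6)·Dx^3  (order 3).
h: a_k = -2, 1, 11/2, 7, 151/8, 40, 23281/240, 217, 6827519/13440, 1159, …
ICs: h(0) = -2, h′(0) = 1, h′′(0) = 11.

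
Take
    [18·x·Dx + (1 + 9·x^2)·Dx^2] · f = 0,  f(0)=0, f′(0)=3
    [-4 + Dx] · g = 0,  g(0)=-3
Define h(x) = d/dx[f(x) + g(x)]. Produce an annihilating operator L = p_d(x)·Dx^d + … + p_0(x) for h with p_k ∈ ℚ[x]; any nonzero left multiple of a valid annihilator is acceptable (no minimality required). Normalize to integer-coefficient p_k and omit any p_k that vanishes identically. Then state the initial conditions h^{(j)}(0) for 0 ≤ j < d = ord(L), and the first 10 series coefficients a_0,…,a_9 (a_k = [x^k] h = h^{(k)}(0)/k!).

f: a_k = 0, 3, 0, -9, 0, 243/5, 0, -2187/7, 0, 2187, …
g: a_k = -3, -12, -24, -32, -32, -128/5, -256/15, -1024/105, -512/105, -2048/945, …
h₀=f+g: left-lcm gives L₀, ord ≤ 3.
h=h₀': d/dx-closure on L₀ ⇒ L.
L = (36 - 144·x - 972·x^2 - 1296·x^3) + (-17 + 99·x^2 - 648·x^4)·Dx + (2 + 9·x + 36·x^2 + 81·x^3 + 162·x^4)·Dx^2  (order 2).
h: a_k = -9, -48, -123, -128, 115, -512/5, -33829/15, -4096/105, 2064667/105, -8192/945, …
ICs: h(0) = -9, h′(0) = -48.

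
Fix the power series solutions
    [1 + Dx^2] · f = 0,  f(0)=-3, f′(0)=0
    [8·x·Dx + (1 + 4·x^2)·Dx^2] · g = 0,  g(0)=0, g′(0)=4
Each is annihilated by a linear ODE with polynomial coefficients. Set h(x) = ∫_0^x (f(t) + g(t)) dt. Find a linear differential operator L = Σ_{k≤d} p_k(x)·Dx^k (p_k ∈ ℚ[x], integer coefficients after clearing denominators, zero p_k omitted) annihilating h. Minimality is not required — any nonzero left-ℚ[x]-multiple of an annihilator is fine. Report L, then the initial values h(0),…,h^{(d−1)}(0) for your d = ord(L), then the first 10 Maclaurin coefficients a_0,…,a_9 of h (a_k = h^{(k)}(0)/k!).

L = (-376·x + 1600·x^3 + 128·x^5)·Dx^2 + (-7 + 76·x^2 + 432·x^4 + 64·x^6)·Dx^3 + (-376·x + 1600·x^3 + 128·x^5)·Dx^4 + (-7 + 76·x^2 + 432·x^4 + 64·x^6)·Dx^5  (order 5).
h: a_k = 0, -3, 2, 1/2, -4/3, -1/40, 32/15, 1/1680, -32/7, -1/120960, …
ICs: h(0) = 0, h′(0) = -3, h′′(0) = 4, h′′′(0) = 3, h′′′′(0) = -32.

f: a_k = -3, 0, 3/2, 0, -1/8, 0, 1/240, 0, -1/13440, 0, …
g: a_k = 0, 4, 0, -16/3, 0, 64/5, 0, -256/7, 0, 1024/9, …
Weyl lclm of L_f,L_g ⇒ L₀ (ord ≤ 4).
Integrate: L := L₀·Dx.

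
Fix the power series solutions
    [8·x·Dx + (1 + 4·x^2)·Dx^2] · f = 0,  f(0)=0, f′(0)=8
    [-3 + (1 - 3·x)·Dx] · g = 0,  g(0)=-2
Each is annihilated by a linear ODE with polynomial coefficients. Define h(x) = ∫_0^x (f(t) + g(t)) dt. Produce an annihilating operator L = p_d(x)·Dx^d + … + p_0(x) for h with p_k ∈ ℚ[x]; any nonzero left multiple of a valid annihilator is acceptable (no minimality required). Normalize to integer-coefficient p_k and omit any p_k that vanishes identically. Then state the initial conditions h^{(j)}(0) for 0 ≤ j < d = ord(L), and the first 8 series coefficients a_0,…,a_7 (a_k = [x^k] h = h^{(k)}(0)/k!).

f: a_k = 0, 8, 0, -32/3, 0, 128/5, 0, -512/7, …
g: a_k = -2, -6, -18, -54, -162, -486, -1458, -4374, …
f+g: L₀ = lclm(L_f,L_g), ord ≤ 2+1.
h=∫₀ˣh₀: take L = L₀·Dx.
L = (24 - 288·x - 288·x^2)·Dx^2 + (-31 + 24·x - 204·x^2 - 288·x^3)·Dx^3 + (3 - 5·x - 20·x^3 - 48·x^4)·Dx^4  (order 4).
h: a_k = 0, -2, 1, -6, -97/6, -162/5, -1151/15, -1458/7, …
ICs: h(0) = 0, h′(0) = -2, h′′(0) = 2, h′′′(0) = -36.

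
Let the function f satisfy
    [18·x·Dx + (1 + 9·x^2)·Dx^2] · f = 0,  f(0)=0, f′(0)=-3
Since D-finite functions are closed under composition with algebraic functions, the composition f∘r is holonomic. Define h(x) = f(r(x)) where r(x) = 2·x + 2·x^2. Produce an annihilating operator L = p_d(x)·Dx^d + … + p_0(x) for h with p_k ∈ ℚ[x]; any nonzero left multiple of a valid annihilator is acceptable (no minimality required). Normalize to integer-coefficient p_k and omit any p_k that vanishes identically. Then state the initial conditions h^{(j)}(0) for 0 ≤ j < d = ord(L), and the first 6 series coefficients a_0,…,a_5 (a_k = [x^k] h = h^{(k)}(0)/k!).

f: a_k = 0, -3, 0, 9, 0, -243/5, …
L₀ from L_f via x↦r, Dx↦r'^{-1}Dx.
L = (-2 + 72·x + 288·x^2 + 432·x^3 + 216·x^4)·Dx + (1 + 2·x + 36·x^2 + 144·x^3 + 180·x^4 + 72·x^5)·Dx^2  (order 2).
h: a_k = 0, -6, -6, 72, 216, -6696/5, …
ICs: h(0) = 0, h′(0) = -6.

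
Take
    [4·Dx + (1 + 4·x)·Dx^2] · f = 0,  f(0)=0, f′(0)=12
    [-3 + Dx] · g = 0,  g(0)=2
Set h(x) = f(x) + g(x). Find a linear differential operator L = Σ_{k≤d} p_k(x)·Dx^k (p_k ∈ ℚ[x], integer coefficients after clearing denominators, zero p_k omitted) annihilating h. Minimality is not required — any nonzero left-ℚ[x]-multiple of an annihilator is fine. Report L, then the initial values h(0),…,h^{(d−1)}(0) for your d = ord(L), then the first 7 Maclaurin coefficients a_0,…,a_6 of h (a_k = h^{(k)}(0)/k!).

f: a_k = 0, 12, -24, 64, -192, 3072/5, -2048, …
g: a_k = 2, 6, 9, 9, 27/4, 81/20, 81/40, …
Sum ⇒ L₀ = lclm(L_f,L_g) in ℚ(x)⟨Dx⟩.
L = (-132 - 144·x)·Dx + (23 - 72·x - 144·x^2)·Dx^2 + (7 + 40·x + 48·x^2)·Dx^3  (order 3).
h: a_k = 2, 18, -15, 73, -741/4, 12369/20, -81839/40, …
ICs: h(0) = 2, h′(0) = 18, h′′(0) = -30.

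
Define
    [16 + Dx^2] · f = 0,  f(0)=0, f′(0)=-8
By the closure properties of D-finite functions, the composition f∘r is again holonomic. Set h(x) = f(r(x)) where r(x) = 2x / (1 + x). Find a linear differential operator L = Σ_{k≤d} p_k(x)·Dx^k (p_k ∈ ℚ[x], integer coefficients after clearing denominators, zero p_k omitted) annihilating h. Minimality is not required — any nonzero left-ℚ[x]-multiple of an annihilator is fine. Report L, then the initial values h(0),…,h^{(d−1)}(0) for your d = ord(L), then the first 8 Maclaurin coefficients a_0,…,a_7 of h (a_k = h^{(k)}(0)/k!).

L = 64 + (2 + 6·x + 6·x^2 + 2·x^3)·Dx + (1 + 4·x + 6·x^2 + 4·x^3 + x^4)·Dx^2  (order 2).
h: a_k = 0, -16, 16, 464/3, -496, 6928/15, 1040, -1516976/315, …
ICs: h(0) = 0, h′(0) = -16.

f: a_k = 0, -8, 0, 64/3, 0, -256/15, 0, 2048/315, …
Substitute x→r, Dx→(1/r')Dx; clear ⇒ L₀.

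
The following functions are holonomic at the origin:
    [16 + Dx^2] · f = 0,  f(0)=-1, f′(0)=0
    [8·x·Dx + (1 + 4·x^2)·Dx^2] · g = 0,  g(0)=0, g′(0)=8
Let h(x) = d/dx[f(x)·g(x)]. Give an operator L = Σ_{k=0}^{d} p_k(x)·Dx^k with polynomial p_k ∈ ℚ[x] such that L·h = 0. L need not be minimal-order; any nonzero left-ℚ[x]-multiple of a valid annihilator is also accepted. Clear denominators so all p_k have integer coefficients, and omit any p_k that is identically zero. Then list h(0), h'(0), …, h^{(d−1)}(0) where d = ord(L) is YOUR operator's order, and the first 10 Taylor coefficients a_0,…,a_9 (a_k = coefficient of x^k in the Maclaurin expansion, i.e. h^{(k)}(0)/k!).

f: a_k = -1, 0, 8, 0, -32/3, 0, 256/45, 0, -512/315, 0, …
g: a_k = 0, 8, 0, -32/3, 0, 128/5, 0, -512/7, 0, 2048/9, …
L₀ := L_f ⊗_s L_g (sym. prod.), ord ≤ 4.
Differentiate: ansatz ord ≤ ord L₀ ⇒ L.
L = (4096 + 58368·x^2 + 354304·x^4 + 983040·x^6 + 1867776·x^8 + 2621440·x^10 + 2097152·x^12) + (1984·x + 30208·x^3 + 158720·x^5 + 409600·x^7 + 655360·x^9 + 524288·x^11)·Dx + (336 + 5216·x^2 + 34560·x^4 + 114176·x^6 + 249856·x^8 + 360448·x^10 + 262144·x^12)·Dx^2 + (124·x + 1888·x^3 + 9920·x^5 + 25600·x^7 + 40960·x^9 + 32768·x^11)·Dx^3 + (5 + 98·x^2 + 776·x^4 + 3296·x^6 + 8320·x^8 + 12288·x^10 + 8192·x^12)·Dx^4  (order 4).
h: a_k = -8, 0, 224, 0, -2944/3, 0, 137728/45, 0, -219136/21, 0, …
ICs: h(0) = -8, h′(0) = 0, h′′(0) = 448, h′′′(0) = 0.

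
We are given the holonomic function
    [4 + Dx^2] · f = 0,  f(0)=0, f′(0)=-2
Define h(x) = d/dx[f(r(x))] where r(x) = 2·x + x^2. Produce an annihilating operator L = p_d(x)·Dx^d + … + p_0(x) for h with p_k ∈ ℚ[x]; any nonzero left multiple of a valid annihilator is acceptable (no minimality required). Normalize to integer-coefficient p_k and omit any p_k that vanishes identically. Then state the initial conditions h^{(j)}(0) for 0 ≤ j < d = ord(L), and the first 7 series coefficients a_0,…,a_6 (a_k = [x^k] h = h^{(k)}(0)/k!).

L = (19 + 64·x + 96·x^2 + 64·x^3 + 16·x^4) + (-3 - 3·x)·Dx + (1 + 2·x + x^2)·Dx^2  (order 2).
h: a_k = -4, -4, 32, 64, -8/3, -120, -5696/45, …
ICs: h(0) = -4, h′(0) = -4.

f: a_k = 0, -2, 0, 4/3, 0, -4/15, 0, …
f∘r: x↦r, Dx↦Dx/r' in L_f ⇒ L₀.
h₀' ⇒ L via d/dx closure of L₀.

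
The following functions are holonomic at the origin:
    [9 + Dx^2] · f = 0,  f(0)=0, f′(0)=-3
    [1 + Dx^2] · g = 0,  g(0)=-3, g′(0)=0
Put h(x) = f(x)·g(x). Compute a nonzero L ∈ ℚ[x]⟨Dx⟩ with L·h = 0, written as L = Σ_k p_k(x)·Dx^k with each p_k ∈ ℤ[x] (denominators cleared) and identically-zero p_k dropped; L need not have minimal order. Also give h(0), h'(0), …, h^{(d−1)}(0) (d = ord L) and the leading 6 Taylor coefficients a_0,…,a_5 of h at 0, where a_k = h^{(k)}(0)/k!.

L = 64 + 20·Dx^2 + Dx^4  (order 4).
h: a_k = 0, 9, 0, -18, 0, 66/5, …
ICs: h(0) = 0, h′(0) = 9, h′′(0) = 0, h′′′(0) = -108.

f: a_k = 0, -3, 0, 9/2, 0, -81/40, …
g: a_k = -3, 0, 3/2, 0, -1/8, 0, …
L₀ := L_f ⊗_s L_g (sym. prod.), ord ≤ 4.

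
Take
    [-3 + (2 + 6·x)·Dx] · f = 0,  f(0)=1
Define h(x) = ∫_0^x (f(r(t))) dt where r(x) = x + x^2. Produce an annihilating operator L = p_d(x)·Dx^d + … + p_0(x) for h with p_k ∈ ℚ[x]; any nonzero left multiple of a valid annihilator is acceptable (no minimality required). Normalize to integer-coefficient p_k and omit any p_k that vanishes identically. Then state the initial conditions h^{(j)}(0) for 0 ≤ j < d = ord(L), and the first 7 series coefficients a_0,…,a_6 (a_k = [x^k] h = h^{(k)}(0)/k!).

L = (-3 - 6·x)·Dx + (2 + 6·x + 6·x^2)·Dx^2  (order 2).
h: a_k = 0, 1, 3/4, 1/8, -9/64, 99/640, -81/512, …
ICs: h(0) = 0, h′(0) = 1.

f: a_k = 1, 3/2, -9/8, 27/16, -405/128, 1701/256, -15309/1024, …
f∘r: x↦r, Dx↦Dx/r' in L_f ⇒ L₀.
h=∫h₀ ⇒ L = L₀·Dx.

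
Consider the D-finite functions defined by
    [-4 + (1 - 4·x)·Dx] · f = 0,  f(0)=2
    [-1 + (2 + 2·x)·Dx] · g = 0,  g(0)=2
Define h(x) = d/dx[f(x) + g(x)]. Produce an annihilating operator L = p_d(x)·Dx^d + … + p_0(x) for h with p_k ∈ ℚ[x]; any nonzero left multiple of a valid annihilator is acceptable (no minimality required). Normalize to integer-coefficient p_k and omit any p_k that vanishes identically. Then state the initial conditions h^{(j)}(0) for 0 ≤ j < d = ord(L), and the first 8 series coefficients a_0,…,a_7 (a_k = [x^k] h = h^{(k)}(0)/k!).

f: a_k = 2, 8, 32, 128, 512, 2048, 8192, 32768, …
g: a_k = 2, 1, -1/4, 1/8, -5/64, 7/128, -21/512, 33/1024, …
Weyl lclm of L_f,L_g ⇒ L₀ (ord ≤ 2).
h=h₀': d/dx-closure on L₀ ⇒ L.
L = (-216 - 96·x) + (-381 - 792·x - 336·x^2)·Dx + (34 - 78·x - 208·x^2 - 96·x^3)·Dx^2  (order 2).
h: a_k = 9, 127/2, 3075/8, 32763/16, 1310755/128, 12582849/256, 234881255/1024, 2147483219/2048, …
ICs: h(0) = 9, h′(0) = 127/2.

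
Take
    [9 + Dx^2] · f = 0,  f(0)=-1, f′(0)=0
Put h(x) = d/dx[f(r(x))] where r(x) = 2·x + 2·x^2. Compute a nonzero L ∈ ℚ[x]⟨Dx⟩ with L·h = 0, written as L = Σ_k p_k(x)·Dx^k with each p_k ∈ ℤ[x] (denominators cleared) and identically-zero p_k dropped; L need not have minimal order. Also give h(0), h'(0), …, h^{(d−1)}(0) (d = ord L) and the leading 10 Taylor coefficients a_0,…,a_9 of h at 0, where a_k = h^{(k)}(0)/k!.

L = (48 + 288·x + 864·x^2 + 1152·x^3 + 576·x^4) + (-6 - 12·x)·Dx + (1 + 4·x + 4·x^2)·Dx^2  (order 2).
h: a_k = 0, 36, 108, -144, -1080, -7776/5, 6048/5, 245376/35, 303264/35, -62208/35, …
ICs: h(0) = 0, h′(0) = 36.

f: a_k = -1, 0, 9/2, 0, -27/8, 0, 81/80, 0, -729/4480, 0, …
Substitute x→r, Dx→(1/r')Dx; clear ⇒ L₀.
h=h₀': d/dx-closure on L₀ ⇒ L.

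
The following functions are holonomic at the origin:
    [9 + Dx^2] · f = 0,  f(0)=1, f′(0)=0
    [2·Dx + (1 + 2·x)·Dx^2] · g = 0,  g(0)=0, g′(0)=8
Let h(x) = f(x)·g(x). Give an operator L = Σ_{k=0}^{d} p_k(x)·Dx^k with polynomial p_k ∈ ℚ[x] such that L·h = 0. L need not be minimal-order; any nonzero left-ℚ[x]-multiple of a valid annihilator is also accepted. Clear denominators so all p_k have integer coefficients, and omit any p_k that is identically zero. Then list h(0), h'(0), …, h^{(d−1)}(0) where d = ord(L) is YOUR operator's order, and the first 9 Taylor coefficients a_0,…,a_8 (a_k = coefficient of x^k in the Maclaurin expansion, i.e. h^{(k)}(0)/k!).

L = (63 + 1053·x + 3969·x^2 + 5832·x^3 + 2916·x^4) + (63 + 450·x + 972·x^2 + 648·x^3)·Dx + (25 + 270·x + 918·x^2 + 1296·x^3 + 648·x^4)·Dx^2 + (7 + 50·x + 108·x^2 + 72·x^3)·Dx^3 + (2 + 17·x + 53·x^2 + 72·x^3 + 36·x^4)·Dx^4  (order 4).
h: a_k = 0, 8, -8, -76/3, 20, 23/5, 7/3, -991/70, 181/10, …
ICs: h(0) = 0, h′(0) = 8, h′′(0) = -16, h′′′(0) = -152.

f: a_k = 1, 0, -9/2, 0, 27/8, 0, -81/80, 0, 729/4480, …
g: a_k = 0, 8, -8, 32/3, -16, 128/5, -128/3, 512/7, -128, …
L₀ := L_f ⊗_s L_g (sym. prod.), ord ≤ 4.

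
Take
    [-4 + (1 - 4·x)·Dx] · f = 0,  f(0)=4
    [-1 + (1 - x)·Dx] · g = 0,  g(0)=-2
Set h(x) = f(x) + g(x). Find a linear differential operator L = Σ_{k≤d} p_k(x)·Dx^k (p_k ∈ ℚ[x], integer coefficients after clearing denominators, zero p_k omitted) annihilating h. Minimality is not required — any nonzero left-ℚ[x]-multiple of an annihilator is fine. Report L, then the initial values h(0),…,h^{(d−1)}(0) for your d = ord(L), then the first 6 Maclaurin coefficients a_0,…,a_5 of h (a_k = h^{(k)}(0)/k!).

L = -8 + (10 - 16·x)·Dx + (-1 + 5·x - 4·x^2)·Dx^2  (order 2).
h: a_k = 2, 14, 62, 254, 1022, 4094, …
ICs: h(0) = 2, h′(0) = 14.

f: a_k = 4, 16, 64, 256, 1024, 4096, …
g: a_k = -2, -2, -2, -2, -2, -2, …
h₀=f+g: left-lcm gives L₀, ord ≤ 2.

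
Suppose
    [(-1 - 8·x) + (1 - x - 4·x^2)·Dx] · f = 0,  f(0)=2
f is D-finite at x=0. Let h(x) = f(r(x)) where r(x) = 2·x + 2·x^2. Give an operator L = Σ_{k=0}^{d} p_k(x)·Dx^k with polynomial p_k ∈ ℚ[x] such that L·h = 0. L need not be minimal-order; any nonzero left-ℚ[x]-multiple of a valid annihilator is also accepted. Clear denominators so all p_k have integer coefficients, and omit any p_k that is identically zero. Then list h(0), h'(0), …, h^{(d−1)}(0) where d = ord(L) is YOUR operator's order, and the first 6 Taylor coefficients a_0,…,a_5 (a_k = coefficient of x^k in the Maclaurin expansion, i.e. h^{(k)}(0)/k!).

f: a_k = 2, 2, 10, 18, 58, 130, …
L₀ from L_f via x↦r, Dx↦r'^{-1}Dx.
L = (2 + 36·x + 96·x^2 + 64·x^3) + (-1 + 2·x + 18·x^2 + 32·x^3 + 16·x^4)·Dx  (order 1).
h: a_k = 2, 4, 44, 224, 1400, 8304, …
ICs: h(0) = 2.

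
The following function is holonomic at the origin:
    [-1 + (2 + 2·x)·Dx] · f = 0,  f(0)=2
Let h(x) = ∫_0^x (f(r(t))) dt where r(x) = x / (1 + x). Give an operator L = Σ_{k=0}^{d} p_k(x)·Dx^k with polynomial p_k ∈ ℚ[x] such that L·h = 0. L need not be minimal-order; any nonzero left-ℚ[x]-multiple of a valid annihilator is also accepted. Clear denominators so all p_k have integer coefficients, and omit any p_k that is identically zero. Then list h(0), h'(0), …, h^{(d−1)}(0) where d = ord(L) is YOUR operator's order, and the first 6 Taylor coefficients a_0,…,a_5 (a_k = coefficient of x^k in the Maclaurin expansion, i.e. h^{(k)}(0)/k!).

f: a_k = 2, 1, -1/4, 1/8, -5/64, 7/128, …
L₀ from L_f via x↦r, Dx↦r'^{-1}Dx.
∫: right-multiply L₀ by Dx.
L = -Dx + (2 + 6·x + 4·x^2)·Dx^2  (order 2).
h: a_k = 0, 2, 1/2, -5/12, 13/32, -141/320, …
ICs: h(0) = 0, h′(0) = 2.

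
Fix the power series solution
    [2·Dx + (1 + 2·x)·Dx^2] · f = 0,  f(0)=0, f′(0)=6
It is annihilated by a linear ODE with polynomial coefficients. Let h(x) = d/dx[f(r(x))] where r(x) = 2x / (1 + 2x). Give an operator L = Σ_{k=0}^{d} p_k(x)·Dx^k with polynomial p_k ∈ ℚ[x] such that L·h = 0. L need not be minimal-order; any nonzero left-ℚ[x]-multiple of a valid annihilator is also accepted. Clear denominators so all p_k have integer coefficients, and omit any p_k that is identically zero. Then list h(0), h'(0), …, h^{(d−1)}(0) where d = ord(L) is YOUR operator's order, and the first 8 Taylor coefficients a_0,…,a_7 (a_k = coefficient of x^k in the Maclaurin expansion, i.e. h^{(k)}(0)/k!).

L = (8 + 24·x) + (1 + 8·x + 12·x^2)·Dx  (order 1).
h: a_k = 12, -96, 624, -3840, 23232, -139776, 839424, -5038080, …
ICs: h(0) = 12.

f: a_k = 0, 6, -6, 8, -12, 96/5, -32, 384/7, …
h₀=f(r): pull back L_f along r ⇒ L₀.
h=h₀': d/dx-closure on L₀ ⇒ L.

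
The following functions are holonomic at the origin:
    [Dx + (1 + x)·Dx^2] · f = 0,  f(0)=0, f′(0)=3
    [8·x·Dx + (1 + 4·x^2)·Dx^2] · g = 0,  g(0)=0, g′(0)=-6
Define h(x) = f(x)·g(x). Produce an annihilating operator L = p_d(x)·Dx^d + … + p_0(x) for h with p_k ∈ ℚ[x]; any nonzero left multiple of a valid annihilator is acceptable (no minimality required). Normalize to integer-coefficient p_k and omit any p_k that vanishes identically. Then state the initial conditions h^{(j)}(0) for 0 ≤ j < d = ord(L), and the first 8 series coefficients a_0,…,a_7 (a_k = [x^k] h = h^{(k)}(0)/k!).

f: a_k = 0, 3, -3/2, 1, -3/4, 3/5, -1/2, 3/7, …
g: a_k = 0, -6, 0, 8, 0, -96/5, 0, 384/7, …
h₀=f·g: eliminate ⇒ L₀, order ≤ 2·2.
L = (288 + 560·x + 3584·x^2 + 8640·x^3 + 7680·x^4 + 3328·x^5 + 1024·x^7)·Dx + (258 + 1840·x + 6992·x^2 + 19264·x^3 + 29440·x^4 + 23808·x^5 + 8960·x^6 + 3072·x^7 + 3584·x^8)·Dx^2 + (36 + 628·x + 2496·x^2 + 6192·x^3 + 12288·x^4 + 15936·x^5 + 12288·x^6 + 5376·x^7 + 3072·x^8 + 2048·x^9)·Dx^3 + (17 + 66·x + 241·x^2 + 608·x^3 + 1152·x^4 + 1728·x^5 + 2016·x^6 + 1536·x^7 + 768·x^8 + 512·x^9 + 256·x^10)·Dx^4  (order 4).
h: a_k = 0, 0, -18, 9, 18, -15/2, -266/5, 129/5, …
ICs: h(0) = 0, h′(0) = 0, h′′(0) = -36, h′′′(0) = 54.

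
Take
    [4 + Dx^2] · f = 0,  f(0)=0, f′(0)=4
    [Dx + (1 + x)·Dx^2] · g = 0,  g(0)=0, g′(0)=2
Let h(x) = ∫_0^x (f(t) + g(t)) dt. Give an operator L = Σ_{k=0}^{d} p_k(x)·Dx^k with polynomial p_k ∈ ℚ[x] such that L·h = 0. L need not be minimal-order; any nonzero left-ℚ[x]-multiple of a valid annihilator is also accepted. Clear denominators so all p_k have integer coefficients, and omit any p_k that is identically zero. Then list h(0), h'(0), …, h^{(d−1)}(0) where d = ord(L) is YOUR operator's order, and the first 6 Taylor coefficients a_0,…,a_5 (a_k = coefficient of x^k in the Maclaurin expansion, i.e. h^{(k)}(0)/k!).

L = (20 + 16·x + 8·x^2)·Dx^2 + (12 + 28·x + 24·x^2 + 8·x^3)·Dx^3 + (5 + 4·x + 2·x^2)·Dx^4 + (3 + 7·x + 6·x^2 + 2·x^3)·Dx^5  (order 5).
h: a_k = 0, 0, 3, -1/3, -1/2, -1/10, …
ICs: h(0) = 0, h′(0) = 0, h′′(0) = 6, h′′′(0) = -2, h′′′′(0) = -12.

f: a_k = 0, 4, 0, -8/3, 0, 8/15, …
g: a_k = 0, 2, -1, 2/3, -1/2, 2/5, …
h₀=f+g: left-lcm gives L₀, ord ≤ 4.
∫: right-multiply L₀ by Dx.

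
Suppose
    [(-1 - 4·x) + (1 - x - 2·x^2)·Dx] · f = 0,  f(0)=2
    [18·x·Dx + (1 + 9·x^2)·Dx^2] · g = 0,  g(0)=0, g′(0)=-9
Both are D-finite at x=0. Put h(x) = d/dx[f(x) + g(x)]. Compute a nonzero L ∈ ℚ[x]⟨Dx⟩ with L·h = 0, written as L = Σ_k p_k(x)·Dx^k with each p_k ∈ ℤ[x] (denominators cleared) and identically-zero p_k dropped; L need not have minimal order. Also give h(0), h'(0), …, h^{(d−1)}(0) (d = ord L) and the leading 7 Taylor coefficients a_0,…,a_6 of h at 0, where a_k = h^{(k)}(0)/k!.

L = (-18 + 72·x + 918·x^2 + 1872·x^3 + 4608·x^4 + 1296·x^6) + (8 + 30·x + 278·x^3 + 1788·x^4 + 3216·x^5 + 324·x^6 + 1296·x^7)·Dx + (-1 - 4·x - 24·x^2 - 4·x^3 - 103·x^4 + 300·x^5 + 312·x^6 + 108·x^7 + 216·x^8)·Dx^2  (order 2).
h: a_k = -7, 12, 111, 88, -519, 516, 7751, …
ICs: h(0) = -7, h′(0) = 12.

f: a_k = 2, 2, 6, 10, 22, 42, 86, …
g: a_k = 0, -9, 0, 27, 0, -729/5, 0, …
f+g: L₀ = lclm(L_f,L_g), ord ≤ 1+2.
h₀' ⇒ L via d/dx closure of L₀.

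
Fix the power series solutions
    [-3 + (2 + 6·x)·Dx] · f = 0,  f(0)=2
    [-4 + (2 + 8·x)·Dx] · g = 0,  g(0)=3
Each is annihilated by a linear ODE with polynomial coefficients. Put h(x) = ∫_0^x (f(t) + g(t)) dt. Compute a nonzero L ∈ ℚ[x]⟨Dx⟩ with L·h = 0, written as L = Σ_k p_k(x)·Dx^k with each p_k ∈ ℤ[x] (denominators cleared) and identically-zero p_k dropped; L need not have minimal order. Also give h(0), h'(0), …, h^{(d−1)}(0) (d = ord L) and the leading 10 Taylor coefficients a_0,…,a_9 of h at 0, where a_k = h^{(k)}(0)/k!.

f: a_k = 2, 3, -9/4, 27/8, -405/64, 1701/128, -15309/512, 72171/1024, -2814669/16384, 14073345/32768, …
g: a_k = 3, 6, -6, 12, -30, 84, -252, 792, -2574, 8580, …
f+g: L₀ = lclm(L_f,L_g), ord ≤ 1+1.
h=∫₀ˣh₀: take L = L₀·Dx.
L = -6·Dx + (7 + 24·x)·Dx^2 + (2 + 14·x + 24·x^2)·Dx^3  (order 3).
h: a_k = 0, 5, 9/2, -11/4, 123/32, -465/64, 4151/256, -20619/512, 883179/8192, -4998565/16384, …
ICs: h(0) = 0, h′(0) = 5, h′′(0) = 9.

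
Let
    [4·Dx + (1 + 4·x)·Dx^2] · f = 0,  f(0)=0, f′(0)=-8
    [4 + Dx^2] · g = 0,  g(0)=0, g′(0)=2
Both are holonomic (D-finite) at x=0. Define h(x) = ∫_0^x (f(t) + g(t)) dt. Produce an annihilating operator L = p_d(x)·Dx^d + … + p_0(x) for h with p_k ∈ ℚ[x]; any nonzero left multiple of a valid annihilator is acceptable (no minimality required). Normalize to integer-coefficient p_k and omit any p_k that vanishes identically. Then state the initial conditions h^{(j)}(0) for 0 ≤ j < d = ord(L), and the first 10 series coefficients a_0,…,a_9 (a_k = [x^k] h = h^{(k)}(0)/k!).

f: a_k = 0, -8, 16, -128/3, 128, -2048/5, 4096/3, -32768/7, 16384, -524288/9, …
g: a_k = 0, 2, 0, -4/3, 0, 4/15, 0, -8/315, 0, 4/2835, …
Sum ⇒ L₀ = lclm(L_f,L_g) in ℚ(x)⟨Dx⟩.
h=∫₀ˣh₀: take L = L₀·Dx.
L = (400 + 128·x + 256·x^2)·Dx^2 + (36 + 176·x + 192·x^2 + 256·x^3)·Dx^3 + (100 + 32·x + 64·x^2)·Dx^4 + (9 + 44·x + 48·x^2 + 64·x^3)·Dx^5  (order 5).
h: a_k = 0, 0, -3, 16/3, -11, 128/5, -614/9, 4096/21, -184321/315, 16384/9, …
ICs: h(0) = 0, h′(0) = 0, h′′(0) = -6, h′′′(0) = 32, h′′′′(0) = -264.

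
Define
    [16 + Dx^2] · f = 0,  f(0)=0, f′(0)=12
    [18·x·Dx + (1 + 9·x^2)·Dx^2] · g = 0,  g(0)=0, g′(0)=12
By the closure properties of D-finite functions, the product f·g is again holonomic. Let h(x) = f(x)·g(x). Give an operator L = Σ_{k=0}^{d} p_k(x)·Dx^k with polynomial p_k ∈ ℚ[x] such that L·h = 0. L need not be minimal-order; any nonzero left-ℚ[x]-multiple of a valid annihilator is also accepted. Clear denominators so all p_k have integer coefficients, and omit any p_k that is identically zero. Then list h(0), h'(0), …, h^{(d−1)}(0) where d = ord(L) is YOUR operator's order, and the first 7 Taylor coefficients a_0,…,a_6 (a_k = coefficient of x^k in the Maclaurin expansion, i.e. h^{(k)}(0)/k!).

L = (20800 + 494784·x^2 + 2923776·x^4 + 11943936·x^6 + 26873856·x^8) + (19584·x + 342144·x^3 + 2239488·x^5 + 6718464·x^7)·Dx + (1700 + 42732·x^2 + 318816·x^4 + 1492992·x^6 + 3359232·x^8)·Dx^2 + (1224·x + 21384·x^3 + 139968·x^5 + 419904·x^7)·Dx^3 + (25 + 738·x^2 + 8505·x^4 + 46656·x^6 + 104976·x^8)·Dx^4  (order 4).
h: a_k = 0, 0, 144, 0, -816, 0, 3792, …
ICs: h(0) = 0, h′(0) = 0, h′′(0) = 288, h′′′(0) = 0.

f: a_k = 0, 12, 0, -32, 0, 128/5, 0, …
g: a_k = 0, 12, 0, -36, 0, 972/5, 0, …
Sym-product of L_f,L_g gives L₀ (≤ ord 4).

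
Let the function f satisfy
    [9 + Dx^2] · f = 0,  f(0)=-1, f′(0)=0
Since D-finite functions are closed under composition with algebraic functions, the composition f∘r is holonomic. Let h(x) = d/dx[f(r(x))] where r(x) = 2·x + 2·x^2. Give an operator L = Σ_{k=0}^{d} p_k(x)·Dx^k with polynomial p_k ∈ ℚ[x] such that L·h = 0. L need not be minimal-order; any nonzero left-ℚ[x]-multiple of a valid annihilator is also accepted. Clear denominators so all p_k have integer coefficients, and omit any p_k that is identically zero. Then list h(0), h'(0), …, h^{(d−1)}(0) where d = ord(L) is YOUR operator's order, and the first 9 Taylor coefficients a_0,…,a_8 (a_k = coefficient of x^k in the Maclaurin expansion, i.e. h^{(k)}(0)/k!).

f: a_k = -1, 0, 9/2, 0, -27/8, 0, 81/80, 0, -729/4480, …
Substitute x→r, Dx→(1/r')Dx; clear ⇒ L₀.
Derive L from L₀ (diff closure).
L = (48 + 288·x + 864·x^2 + 1152·x^3 + 576·x^4) + (-6 - 12·x)·Dx + (1 + 4·x + 4·x^2)·Dx^2  (order 2).
h: a_k = 0, 36, 108, -144, -1080, -7776/5, 6048/5, 245376/35, 303264/35, …
ICs: h(0) = 0, h′(0) = 36.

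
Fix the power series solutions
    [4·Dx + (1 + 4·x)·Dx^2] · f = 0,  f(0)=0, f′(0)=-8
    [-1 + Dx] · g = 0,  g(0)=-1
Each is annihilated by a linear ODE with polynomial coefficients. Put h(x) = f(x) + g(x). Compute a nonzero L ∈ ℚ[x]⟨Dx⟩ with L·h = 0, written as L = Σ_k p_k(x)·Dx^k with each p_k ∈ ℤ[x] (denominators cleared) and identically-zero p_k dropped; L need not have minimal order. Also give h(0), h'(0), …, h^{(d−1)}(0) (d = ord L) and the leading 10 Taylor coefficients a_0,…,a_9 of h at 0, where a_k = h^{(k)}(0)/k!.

f: a_k = 0, -8, 16, -128/3, 128, -2048/5, 4096/3, -32768/7, 16384, -524288/9, …
g: a_k = -1, -1, -1/2, -1/6, -1/24, -1/120, -1/720, -1/5040, -1/40320, -1/362880, …
f+g: L₀ = lclm(L_f,L_g), ord ≤ 2+1.
L = (-36 - 16·x)·Dx + (31 - 8·x - 16·x^2)·Dx^2 + (5 + 24·x + 16·x^2)·Dx^3  (order 3).
h: a_k = -1, -9, 31/2, -257/6, 3071/24, -49153/120, 983039/720, -3370423/720, 660602879/40320, -21139292161/362880, …
ICs: h(0) = -1, h′(0) = -9, h′′(0) = 31.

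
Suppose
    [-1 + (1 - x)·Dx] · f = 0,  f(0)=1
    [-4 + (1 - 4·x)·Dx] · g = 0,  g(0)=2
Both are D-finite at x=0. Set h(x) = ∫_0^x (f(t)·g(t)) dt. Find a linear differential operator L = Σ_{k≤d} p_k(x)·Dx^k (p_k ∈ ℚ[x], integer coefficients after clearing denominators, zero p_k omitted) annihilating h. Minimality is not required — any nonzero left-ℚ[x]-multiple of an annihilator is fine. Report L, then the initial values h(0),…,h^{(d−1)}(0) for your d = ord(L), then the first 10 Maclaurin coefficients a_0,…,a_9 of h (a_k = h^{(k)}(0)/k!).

L = (-5 + 8·x)·Dx + (1 - 5·x + 4·x^2)·Dx^2  (order 2).
h: a_k = 0, 2, 5, 14, 85/2, 682/5, 455, 10922/7, 21845/4, 19418, …
ICs: h(0) = 0, h′(0) = 2.

f: a_k = 1, 1, 1, 1, 1, 1, 1, 1, 1, 1, …
g: a_k = 2, 8, 32, 128, 512, 2048, 8192, 32768, 131072, 524288, …
f·g: L₀ = L_f ⊗_s L_g, ord ≤ 1·1.
h=∫₀ˣh₀: take L = L₀·Dx.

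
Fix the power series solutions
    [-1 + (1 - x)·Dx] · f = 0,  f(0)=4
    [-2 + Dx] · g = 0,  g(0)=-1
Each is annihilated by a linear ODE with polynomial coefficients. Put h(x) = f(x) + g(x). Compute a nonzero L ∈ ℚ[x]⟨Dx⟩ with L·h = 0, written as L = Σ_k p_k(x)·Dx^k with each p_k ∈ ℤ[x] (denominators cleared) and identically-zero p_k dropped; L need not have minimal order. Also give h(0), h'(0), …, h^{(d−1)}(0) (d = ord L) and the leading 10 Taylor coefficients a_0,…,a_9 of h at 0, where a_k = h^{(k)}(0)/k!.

f: a_k = 4, 4, 4, 4, 4, 4, 4, 4, 4, 4, …
g: a_k = -1, -2, -2, -4/3, -2/3, -4/15, -4/45, -8/315, -2/315, -4/2835, …
h₀=f+g: left-lcm gives L₀, ord ≤ 2.
L = -4·x + (-2 + 8·x - 4·x^2)·Dx + (1 - 3·x + 2·x^2)·Dx^2  (order 2).
h: a_k = 3, 2, 2, 8/3, 10/3, 56/15, 176/45, 1252/315, 1258/315, 11336/2835, …
ICs: h(0) = 3, h′(0) = 2.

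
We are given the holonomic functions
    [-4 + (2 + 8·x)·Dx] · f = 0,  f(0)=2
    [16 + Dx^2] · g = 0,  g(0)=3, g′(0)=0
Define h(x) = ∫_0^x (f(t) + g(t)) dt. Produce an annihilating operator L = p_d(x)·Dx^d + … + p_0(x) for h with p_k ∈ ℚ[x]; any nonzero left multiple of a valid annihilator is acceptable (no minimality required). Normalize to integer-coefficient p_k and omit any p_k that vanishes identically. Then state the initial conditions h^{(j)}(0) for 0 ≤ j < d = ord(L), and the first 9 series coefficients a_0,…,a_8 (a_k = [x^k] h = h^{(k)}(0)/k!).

f: a_k = 2, 4, -4, 8, -20, 56, -168, 528, -1716, …
g: a_k = 3, 0, -24, 0, 32, 0, -256/15, 0, 512/105, …
Weyl lclm of L_f,L_g ⇒ L₀ (ord ≤ 3).
h=∫h₀ ⇒ L = L₀·Dx.
L = (-224 - 1024·x - 2048·x^2)·Dx + (48 + 704·x + 3072·x^2 + 4096·x^3)·Dx^2 + (-14 - 64·x - 128·x^2)·Dx^3 + (3 + 44·x + 192·x^2 + 256·x^3)·Dx^4  (order 4).
h: a_k = 0, 5, 2, -28/3, 2, 12/5, 28/3, -2776/105, 66, …
ICs: h(0) = 0, h′(0) = 5, h′′(0) = 4, h′′′(0) = -56.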